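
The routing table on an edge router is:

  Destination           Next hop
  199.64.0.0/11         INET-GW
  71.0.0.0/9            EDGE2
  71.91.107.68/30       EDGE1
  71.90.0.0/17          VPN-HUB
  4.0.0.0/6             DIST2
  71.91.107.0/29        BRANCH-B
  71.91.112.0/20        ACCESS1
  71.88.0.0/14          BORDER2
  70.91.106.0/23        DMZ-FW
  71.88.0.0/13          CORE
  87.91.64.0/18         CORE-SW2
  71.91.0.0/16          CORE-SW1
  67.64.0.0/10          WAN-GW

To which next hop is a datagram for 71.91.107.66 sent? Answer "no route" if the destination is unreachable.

Routes whose prefix contains 71.91.107.66:
  71.0.0.0/9 (71.0.0.0 - 71.127.255.255) -> EDGE2
  71.88.0.0/13 (71.88.0.0 - 71.95.255.255) -> CORE
  71.88.0.0/14 (71.88.0.0 - 71.91.255.255) -> BORDER2
  71.91.0.0/16 (71.91.0.0 - 71.91.255.255) -> CORE-SW1
More-specific entries that do NOT match:
  71.91.107.68/30 (71.91.107.68 - 71.91.107.71) does not contain 71.91.107.66
  71.91.107.0/29 (71.91.107.0 - 71.91.107.7) does not contain 71.91.107.66
  70.91.106.0/23 (70.91.106.0 - 70.91.107.255) does not contain 71.91.107.66
  71.91.112.0/20 (71.91.112.0 - 71.91.127.255) does not contain 71.91.107.66
  87.91.64.0/18 (87.91.64.0 - 87.91.127.255) does not contain 71.91.107.66
  71.90.0.0/17 (71.90.0.0 - 71.90.127.255) does not contain 71.91.107.66
Longest matching prefix is /16 -> next hop CORE-SW1.

CORE-SW1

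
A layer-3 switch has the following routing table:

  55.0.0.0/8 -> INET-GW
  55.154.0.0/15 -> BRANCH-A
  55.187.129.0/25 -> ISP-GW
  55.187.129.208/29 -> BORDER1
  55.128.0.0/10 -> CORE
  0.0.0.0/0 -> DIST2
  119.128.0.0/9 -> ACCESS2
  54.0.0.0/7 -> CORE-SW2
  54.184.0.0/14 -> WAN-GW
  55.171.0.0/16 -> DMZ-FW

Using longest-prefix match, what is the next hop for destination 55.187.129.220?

CORE

Routes whose prefix contains 55.187.129.220:
  0.0.0.0/0 (default, matches everything) -> DIST2
  54.0.0.0/7 (54.0.0.0 - 55.255.255.255) -> CORE-SW2
  55.0.0.0/8 (55.0.0.0 - 55.255.255.255) -> INET-GW
  55.128.0.0/10 (55.128.0.0 - 55.191.255.255) -> CORE
More-specific entries that do NOT match:
  55.187.129.208/29 (55.187.129.208 - 55.187.129.215) does not contain 55.187.129.220
  55.187.129.0/25 (55.187.129.0 - 55.187.129.127) does not contain 55.187.129.220
  55.171.0.0/16 (55.171.0.0 - 55.171.255.255) does not contain 55.187.129.220
  55.154.0.0/15 (55.154.0.0 - 55.155.255.255) does not contain 55.187.129.220
  54.184.0.0/14 (54.184.0.0 - 54.187.255.255) does not contain 55.187.129.220
Longest matching prefix is /10 -> next hop CORE.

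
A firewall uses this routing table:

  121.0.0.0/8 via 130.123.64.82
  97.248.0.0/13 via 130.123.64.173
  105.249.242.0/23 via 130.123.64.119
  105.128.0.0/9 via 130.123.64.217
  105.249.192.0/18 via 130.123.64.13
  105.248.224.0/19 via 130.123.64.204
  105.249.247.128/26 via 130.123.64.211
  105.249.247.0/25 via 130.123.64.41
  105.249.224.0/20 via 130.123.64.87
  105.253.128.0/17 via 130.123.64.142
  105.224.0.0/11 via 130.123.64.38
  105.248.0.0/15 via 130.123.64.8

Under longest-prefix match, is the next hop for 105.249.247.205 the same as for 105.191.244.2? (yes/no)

no

105.249.247.205: longest match 105.249.192.0/18 -> 130.123.64.13
105.191.244.2: longest match 105.128.0.0/9 -> 130.123.64.217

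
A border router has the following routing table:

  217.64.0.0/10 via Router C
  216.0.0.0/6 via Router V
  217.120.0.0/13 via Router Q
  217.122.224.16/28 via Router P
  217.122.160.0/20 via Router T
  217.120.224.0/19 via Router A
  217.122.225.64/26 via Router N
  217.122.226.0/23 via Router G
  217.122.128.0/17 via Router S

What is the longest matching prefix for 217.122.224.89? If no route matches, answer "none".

Entries matching 217.122.224.89:
  216.0.0.0/6 (216.0.0.0 - 219.255.255.255)
  217.64.0.0/10 (217.64.0.0 - 217.127.255.255)
  217.120.0.0/13 (217.120.0.0 - 217.127.255.255)
  217.122.128.0/17 (217.122.128.0 - 217.122.255.255)
Most specific is 217.122.128.0/17.

217.122.128.0/17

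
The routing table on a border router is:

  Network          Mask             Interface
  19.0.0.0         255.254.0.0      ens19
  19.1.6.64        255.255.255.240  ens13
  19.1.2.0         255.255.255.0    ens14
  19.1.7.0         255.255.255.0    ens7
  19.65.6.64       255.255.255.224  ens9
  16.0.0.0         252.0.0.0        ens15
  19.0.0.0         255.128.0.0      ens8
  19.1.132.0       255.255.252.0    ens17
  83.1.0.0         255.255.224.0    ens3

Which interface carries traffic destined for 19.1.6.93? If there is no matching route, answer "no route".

Routes whose prefix contains 19.1.6.93:
  16.0.0.0/6 (16.0.0.0 - 19.255.255.255) -> ens15
  19.0.0.0/9 (19.0.0.0 - 19.127.255.255) -> ens8
  19.0.0.0/15 (19.0.0.0 - 19.1.255.255) -> ens19
More-specific entries that do NOT match:
  19.1.6.64/28 (19.1.6.64 - 19.1.6.79) does not contain 19.1.6.93
  19.65.6.64/27 (19.65.6.64 - 19.65.6.95) does not contain 19.1.6.93
  19.1.2.0/24 (19.1.2.0 - 19.1.2.255) does not contain 19.1.6.93
  19.1.7.0/24 (19.1.7.0 - 19.1.7.255) does not contain 19.1.6.93
  19.1.132.0/22 (19.1.132.0 - 19.1.135.255) does not contain 19.1.6.93
  83.1.0.0/19 (83.1.0.0 - 83.1.31.255) does not contain 19.1.6.93
Longest matching prefix is /15 -> interface ens19.

ens19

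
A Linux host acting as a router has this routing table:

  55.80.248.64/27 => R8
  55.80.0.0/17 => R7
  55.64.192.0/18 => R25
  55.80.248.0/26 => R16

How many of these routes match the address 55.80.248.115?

0

No listed prefix contains 55.80.248.115.
Total matching entries: 0.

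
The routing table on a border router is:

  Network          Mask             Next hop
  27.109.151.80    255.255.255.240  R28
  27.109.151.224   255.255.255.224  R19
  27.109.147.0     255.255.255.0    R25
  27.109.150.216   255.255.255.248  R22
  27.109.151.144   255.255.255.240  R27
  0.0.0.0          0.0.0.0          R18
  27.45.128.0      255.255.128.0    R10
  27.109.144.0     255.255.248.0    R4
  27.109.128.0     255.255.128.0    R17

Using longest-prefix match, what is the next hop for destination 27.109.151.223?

Routes whose prefix contains 27.109.151.223:
  0.0.0.0/0 (default, matches everything) -> R18
  27.109.128.0/17 (27.109.128.0 - 27.109.255.255) -> R17
  27.109.144.0/21 (27.109.144.0 - 27.109.151.255) -> R4
More-specific entries that do NOT match:
  27.109.150.216/29 (27.109.150.216 - 27.109.150.223) does not contain 27.109.151.223
  27.109.151.80/28 (27.109.151.80 - 27.109.151.95) does not contain 27.109.151.223
  27.109.151.144/28 (27.109.151.144 - 27.109.151.159) does not contain 27.109.151.223
  27.109.151.224/27 (27.109.151.224 - 27.109.151.255) does not contain 27.109.151.223
  27.109.147.0/24 (27.109.147.0 - 27.109.147.255) does not contain 27.109.151.223
Longest matching prefix is /21 -> next hop R4.

R4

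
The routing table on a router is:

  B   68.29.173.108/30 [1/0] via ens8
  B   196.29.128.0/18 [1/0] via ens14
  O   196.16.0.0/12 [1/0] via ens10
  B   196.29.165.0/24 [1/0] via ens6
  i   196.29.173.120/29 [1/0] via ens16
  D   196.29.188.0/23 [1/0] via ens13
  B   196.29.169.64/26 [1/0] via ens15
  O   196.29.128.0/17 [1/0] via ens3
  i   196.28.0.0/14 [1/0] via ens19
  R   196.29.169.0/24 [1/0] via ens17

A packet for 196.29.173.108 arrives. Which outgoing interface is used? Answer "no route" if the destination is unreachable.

ens14

Routes whose prefix contains 196.29.173.108:
  196.16.0.0/12 (196.16.0.0 - 196.31.255.255) -> ens10
  196.28.0.0/14 (196.28.0.0 - 196.31.255.255) -> ens19
  196.29.128.0/17 (196.29.128.0 - 196.29.255.255) -> ens3
  196.29.128.0/18 (196.29.128.0 - 196.29.191.255) -> ens14
More-specific entries that do NOT match:
  68.29.173.108/30 (68.29.173.108 - 68.29.173.111) does not contain 196.29.173.108
  196.29.173.120/29 (196.29.173.120 - 196.29.173.127) does not contain 196.29.173.108
  196.29.169.64/26 (196.29.169.64 - 196.29.169.127) does not contain 196.29.173.108
  196.29.165.0/24 (196.29.165.0 - 196.29.165.255) does not contain 196.29.173.108
  196.29.169.0/24 (196.29.169.0 - 196.29.169.255) does not contain 196.29.173.108
  196.29.188.0/23 (196.29.188.0 - 196.29.189.255) does not contain 196.29.173.108
Longest matching prefix is /18 -> interface ens14.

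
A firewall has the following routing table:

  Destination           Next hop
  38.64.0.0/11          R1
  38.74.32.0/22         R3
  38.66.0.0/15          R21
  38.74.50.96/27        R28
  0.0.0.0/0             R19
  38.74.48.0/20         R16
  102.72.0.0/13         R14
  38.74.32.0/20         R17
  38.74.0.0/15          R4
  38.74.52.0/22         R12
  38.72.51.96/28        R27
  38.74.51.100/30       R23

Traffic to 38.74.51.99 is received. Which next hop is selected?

Routes whose prefix contains 38.74.51.99:
  0.0.0.0/0 (default, matches everything) -> R19
  38.64.0.0/11 (38.64.0.0 - 38.95.255.255) -> R1
  38.74.0.0/15 (38.74.0.0 - 38.75.255.255) -> R4
  38.74.48.0/20 (38.74.48.0 - 38.74.63.255) -> R16
More-specific entries that do NOT match:
  38.74.51.100/30 (38.74.51.100 - 38.74.51.103) does not contain 38.74.51.99
  38.72.51.96/28 (38.72.51.96 - 38.72.51.111) does not contain 38.74.51.99
  38.74.50.96/27 (38.74.50.96 - 38.74.50.127) does not contain 38.74.51.99
  38.74.32.0/22 (38.74.32.0 - 38.74.35.255) does not contain 38.74.51.99
  38.74.52.0/22 (38.74.52.0 - 38.74.55.255) does not contain 38.74.51.99
Longest matching prefix is /20 -> next hop R16.

R16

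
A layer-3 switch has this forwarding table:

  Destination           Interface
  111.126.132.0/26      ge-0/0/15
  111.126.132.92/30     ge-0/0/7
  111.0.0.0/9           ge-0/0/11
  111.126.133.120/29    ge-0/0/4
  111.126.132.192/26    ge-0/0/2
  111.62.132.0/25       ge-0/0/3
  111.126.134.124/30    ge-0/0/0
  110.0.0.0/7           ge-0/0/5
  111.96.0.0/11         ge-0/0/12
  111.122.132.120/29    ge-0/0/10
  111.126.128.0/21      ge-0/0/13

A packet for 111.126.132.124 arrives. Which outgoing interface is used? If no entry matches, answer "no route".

Routes whose prefix contains 111.126.132.124:
  110.0.0.0/7 (110.0.0.0 - 111.255.255.255) -> ge-0/0/5
  111.0.0.0/9 (111.0.0.0 - 111.127.255.255) -> ge-0/0/11
  111.96.0.0/11 (111.96.0.0 - 111.127.255.255) -> ge-0/0/12
  111.126.128.0/21 (111.126.128.0 - 111.126.135.255) -> ge-0/0/13
More-specific entries that do NOT match:
  111.126.132.92/30 (111.126.132.92 - 111.126.132.95) does not contain 111.126.132.124
  111.126.134.124/30 (111.126.134.124 - 111.126.134.127) does not contain 111.126.132.124
  111.126.133.120/29 (111.126.133.120 - 111.126.133.127) does not contain 111.126.132.124
  111.122.132.120/29 (111.122.132.120 - 111.122.132.127) does not contain 111.126.132.124
  111.126.132.0/26 (111.126.132.0 - 111.126.132.63) does not contain 111.126.132.124
  111.126.132.192/26 (111.126.132.192 - 111.126.132.255) does not contain 111.126.132.124
  111.62.132.0/25 (111.62.132.0 - 111.62.132.127) does not contain 111.126.132.124
Longest matching prefix is /21 -> interface ge-0/0/13.

ge-0/0/13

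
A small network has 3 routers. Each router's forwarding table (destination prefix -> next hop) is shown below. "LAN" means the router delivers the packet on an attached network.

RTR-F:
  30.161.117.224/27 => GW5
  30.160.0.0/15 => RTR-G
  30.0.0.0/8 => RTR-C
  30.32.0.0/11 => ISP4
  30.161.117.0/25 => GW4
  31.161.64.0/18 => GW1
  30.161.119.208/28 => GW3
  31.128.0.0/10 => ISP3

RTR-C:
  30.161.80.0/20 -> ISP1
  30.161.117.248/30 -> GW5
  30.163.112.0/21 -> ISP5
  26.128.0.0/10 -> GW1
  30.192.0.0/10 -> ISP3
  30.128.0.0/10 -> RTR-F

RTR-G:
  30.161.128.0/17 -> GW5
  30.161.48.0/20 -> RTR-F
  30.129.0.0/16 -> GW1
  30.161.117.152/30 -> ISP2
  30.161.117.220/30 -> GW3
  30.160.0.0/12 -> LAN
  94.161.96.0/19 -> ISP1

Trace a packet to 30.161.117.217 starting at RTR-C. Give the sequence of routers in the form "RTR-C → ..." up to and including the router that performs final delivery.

At RTR-C: longest match for 30.161.117.217 is 30.128.0.0/10 -> RTR-F
At RTR-F: longest match for 30.161.117.217 is 30.160.0.0/15 -> RTR-G
At RTR-G: longest match for 30.161.117.217 is 30.160.0.0/12 -> LAN

RTR-C → RTR-F → RTR-G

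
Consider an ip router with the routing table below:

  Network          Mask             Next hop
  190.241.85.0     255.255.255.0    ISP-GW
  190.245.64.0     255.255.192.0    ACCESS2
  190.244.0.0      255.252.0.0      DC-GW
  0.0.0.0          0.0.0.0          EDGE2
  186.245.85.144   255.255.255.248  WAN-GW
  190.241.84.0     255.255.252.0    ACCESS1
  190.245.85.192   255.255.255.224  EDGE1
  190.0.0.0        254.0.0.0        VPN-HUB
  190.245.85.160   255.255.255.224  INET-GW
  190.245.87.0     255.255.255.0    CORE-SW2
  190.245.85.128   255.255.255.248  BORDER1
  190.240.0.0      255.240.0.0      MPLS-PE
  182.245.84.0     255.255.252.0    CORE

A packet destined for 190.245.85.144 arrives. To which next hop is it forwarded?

Routes whose prefix contains 190.245.85.144:
  0.0.0.0/0 (default, matches everything) -> EDGE2
  190.0.0.0/7 (190.0.0.0 - 191.255.255.255) -> VPN-HUB
  190.240.0.0/12 (190.240.0.0 - 190.255.255.255) -> MPLS-PE
  190.244.0.0/14 (190.244.0.0 - 190.247.255.255) -> DC-GW
  190.245.64.0/18 (190.245.64.0 - 190.245.127.255) -> ACCESS2
More-specific entries that do NOT match:
  186.245.85.144/29 (186.245.85.144 - 186.245.85.151) does not contain 190.245.85.144
  190.245.85.128/29 (190.245.85.128 - 190.245.85.135) does not contain 190.245.85.144
  190.245.85.192/27 (190.245.85.192 - 190.245.85.223) does not contain 190.245.85.144
  190.245.85.160/27 (190.245.85.160 - 190.245.85.191) does not contain 190.245.85.144
  190.241.85.0/24 (190.241.85.0 - 190.241.85.255) does not contain 190.245.85.144
  190.245.87.0/24 (190.245.87.0 - 190.245.87.255) does not contain 190.245.85.144
  190.241.84.0/22 (190.241.84.0 - 190.241.87.255) does not contain 190.245.85.144
  182.245.84.0/22 (182.245.84.0 - 182.245.87.255) does not contain 190.245.85.144
Longest matching prefix is /18 -> next hop ACCESS2.

ACCESS2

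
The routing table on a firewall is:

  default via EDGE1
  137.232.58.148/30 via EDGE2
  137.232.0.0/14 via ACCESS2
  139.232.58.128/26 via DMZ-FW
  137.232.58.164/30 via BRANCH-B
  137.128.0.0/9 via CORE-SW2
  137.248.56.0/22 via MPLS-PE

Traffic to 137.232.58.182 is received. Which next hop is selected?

Routes whose prefix contains 137.232.58.182:
  0.0.0.0/0 (default, matches everything) -> EDGE1
  137.128.0.0/9 (137.128.0.0 - 137.255.255.255) -> CORE-SW2
  137.232.0.0/14 (137.232.0.0 - 137.235.255.255) -> ACCESS2
More-specific entries that do NOT match:
  137.232.58.148/30 (137.232.58.148 - 137.232.58.151) does not contain 137.232.58.182
  137.232.58.164/30 (137.232.58.164 - 137.232.58.167) does not contain 137.232.58.182
  139.232.58.128/26 (139.232.58.128 - 139.232.58.191) does not contain 137.232.58.182
  137.248.56.0/22 (137.248.56.0 - 137.248.59.255) does not contain 137.232.58.182
Longest matching prefix is /14 -> next hop ACCESS2.

ACCESS2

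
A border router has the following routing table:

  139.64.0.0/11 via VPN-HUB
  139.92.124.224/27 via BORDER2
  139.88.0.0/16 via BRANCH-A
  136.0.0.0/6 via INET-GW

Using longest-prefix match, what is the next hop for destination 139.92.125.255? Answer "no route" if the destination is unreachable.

Routes whose prefix contains 139.92.125.255:
  136.0.0.0/6 (136.0.0.0 - 139.255.255.255) -> INET-GW
  139.64.0.0/11 (139.64.0.0 - 139.95.255.255) -> VPN-HUB
More-specific entries that do NOT match:
  139.92.124.224/27 (139.92.124.224 - 139.92.124.255) does not contain 139.92.125.255
  139.88.0.0/16 (139.88.0.0 - 139.88.255.255) does not contain 139.92.125.255
Longest matching prefix is /11 -> next hop VPN-HUB.

VPN-HUB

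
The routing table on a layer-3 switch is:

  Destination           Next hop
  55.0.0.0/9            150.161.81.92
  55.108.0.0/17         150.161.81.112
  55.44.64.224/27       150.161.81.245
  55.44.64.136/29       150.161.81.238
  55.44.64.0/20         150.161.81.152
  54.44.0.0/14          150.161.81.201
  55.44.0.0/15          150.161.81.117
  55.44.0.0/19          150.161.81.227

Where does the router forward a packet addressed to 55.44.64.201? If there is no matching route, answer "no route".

150.161.81.152

Routes whose prefix contains 55.44.64.201:
  55.0.0.0/9 (55.0.0.0 - 55.127.255.255) -> 150.161.81.92
  55.44.0.0/15 (55.44.0.0 - 55.45.255.255) -> 150.161.81.117
  55.44.64.0/20 (55.44.64.0 - 55.44.79.255) -> 150.161.81.152
More-specific entries that do NOT match:
  55.44.64.136/29 (55.44.64.136 - 55.44.64.143) does not contain 55.44.64.201
  55.44.64.224/27 (55.44.64.224 - 55.44.64.255) does not contain 55.44.64.201
Longest matching prefix is /20 -> next hop 150.161.81.152.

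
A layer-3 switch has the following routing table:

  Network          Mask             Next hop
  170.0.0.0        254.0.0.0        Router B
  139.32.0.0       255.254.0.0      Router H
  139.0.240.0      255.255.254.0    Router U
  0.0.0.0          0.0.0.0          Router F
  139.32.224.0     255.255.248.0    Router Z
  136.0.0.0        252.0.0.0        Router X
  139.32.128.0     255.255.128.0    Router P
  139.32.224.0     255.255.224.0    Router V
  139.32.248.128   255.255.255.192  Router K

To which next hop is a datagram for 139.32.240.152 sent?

Router V

Routes whose prefix contains 139.32.240.152:
  0.0.0.0/0 (default, matches everything) -> Router F
  136.0.0.0/6 (136.0.0.0 - 139.255.255.255) -> Router X
  139.32.0.0/15 (139.32.0.0 - 139.33.255.255) -> Router H
  139.32.128.0/17 (139.32.128.0 - 139.32.255.255) -> Router P
  139.32.224.0/19 (139.32.224.0 - 139.32.255.255) -> Router V
More-specific entries that do NOT match:
  139.32.248.128/26 (139.32.248.128 - 139.32.248.191) does not contain 139.32.240.152
  139.0.240.0/23 (139.0.240.0 - 139.0.241.255) does not contain 139.32.240.152
  139.32.224.0/21 (139.32.224.0 - 139.32.231.255) does not contain 139.32.240.152
Longest matching prefix is /19 -> next hop Router V.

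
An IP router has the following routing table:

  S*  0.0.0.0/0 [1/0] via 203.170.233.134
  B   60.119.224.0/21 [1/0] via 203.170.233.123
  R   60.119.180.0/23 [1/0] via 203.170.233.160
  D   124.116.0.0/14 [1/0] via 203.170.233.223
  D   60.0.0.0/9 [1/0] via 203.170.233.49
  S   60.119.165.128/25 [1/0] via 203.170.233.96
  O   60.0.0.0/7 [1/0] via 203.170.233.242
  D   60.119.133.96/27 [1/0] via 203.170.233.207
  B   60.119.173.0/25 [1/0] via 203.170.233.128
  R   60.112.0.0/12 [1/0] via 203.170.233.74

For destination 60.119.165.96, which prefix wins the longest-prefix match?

Entries matching 60.119.165.96:
  0.0.0.0/0 (default, matches everything)
  60.0.0.0/7 (60.0.0.0 - 61.255.255.255)
  60.0.0.0/9 (60.0.0.0 - 60.127.255.255)
  60.112.0.0/12 (60.112.0.0 - 60.127.255.255)
Most specific is 60.112.0.0/12.

60.112.0.0/12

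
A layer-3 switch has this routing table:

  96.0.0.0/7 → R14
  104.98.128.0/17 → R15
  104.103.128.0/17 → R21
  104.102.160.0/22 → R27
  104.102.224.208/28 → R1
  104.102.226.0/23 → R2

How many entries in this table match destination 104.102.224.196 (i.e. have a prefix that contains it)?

No listed prefix contains 104.102.224.196.
Total matching entries: 0.

0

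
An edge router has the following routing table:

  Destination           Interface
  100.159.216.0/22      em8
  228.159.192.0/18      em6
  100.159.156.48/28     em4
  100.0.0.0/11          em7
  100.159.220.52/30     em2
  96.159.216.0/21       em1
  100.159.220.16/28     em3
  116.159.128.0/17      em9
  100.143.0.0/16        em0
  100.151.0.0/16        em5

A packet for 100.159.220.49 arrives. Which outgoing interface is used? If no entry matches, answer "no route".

no route

No entry's prefix contains 100.159.220.49; there is no default route.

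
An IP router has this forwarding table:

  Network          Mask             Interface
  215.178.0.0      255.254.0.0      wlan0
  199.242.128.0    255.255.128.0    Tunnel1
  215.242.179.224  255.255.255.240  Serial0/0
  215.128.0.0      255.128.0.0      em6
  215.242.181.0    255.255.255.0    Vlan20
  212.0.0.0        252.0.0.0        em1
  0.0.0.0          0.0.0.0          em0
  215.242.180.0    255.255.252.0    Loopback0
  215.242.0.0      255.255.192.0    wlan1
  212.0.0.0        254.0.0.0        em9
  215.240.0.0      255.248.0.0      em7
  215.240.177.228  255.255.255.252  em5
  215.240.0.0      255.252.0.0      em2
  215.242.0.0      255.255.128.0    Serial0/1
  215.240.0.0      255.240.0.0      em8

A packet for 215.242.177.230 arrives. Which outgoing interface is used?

em2

Routes whose prefix contains 215.242.177.230:
  0.0.0.0/0 (default, matches everything) -> em0
  212.0.0.0/6 (212.0.0.0 - 215.255.255.255) -> em1
  215.128.0.0/9 (215.128.0.0 - 215.255.255.255) -> em6
  215.240.0.0/12 (215.240.0.0 - 215.255.255.255) -> em8
  215.240.0.0/13 (215.240.0.0 - 215.247.255.255) -> em7
  215.240.0.0/14 (215.240.0.0 - 215.243.255.255) -> em2
More-specific entries that do NOT match:
  215.240.177.228/30 (215.240.177.228 - 215.240.177.231) does not contain 215.242.177.230
  215.242.179.224/28 (215.242.179.224 - 215.242.179.239) does not contain 215.242.177.230
  215.242.181.0/24 (215.242.181.0 - 215.242.181.255) does not contain 215.242.177.230
  215.242.180.0/22 (215.242.180.0 - 215.242.183.255) does not contain 215.242.177.230
  215.242.0.0/18 (215.242.0.0 - 215.242.63.255) does not contain 215.242.177.230
  199.242.128.0/17 (199.242.128.0 - 199.242.255.255) does not contain 215.242.177.230
  215.242.0.0/17 (215.242.0.0 - 215.242.127.255) does not contain 215.242.177.230
  215.178.0.0/15 (215.178.0.0 - 215.179.255.255) does not contain 215.242.177.230
Longest matching prefix is /14 -> interface em2.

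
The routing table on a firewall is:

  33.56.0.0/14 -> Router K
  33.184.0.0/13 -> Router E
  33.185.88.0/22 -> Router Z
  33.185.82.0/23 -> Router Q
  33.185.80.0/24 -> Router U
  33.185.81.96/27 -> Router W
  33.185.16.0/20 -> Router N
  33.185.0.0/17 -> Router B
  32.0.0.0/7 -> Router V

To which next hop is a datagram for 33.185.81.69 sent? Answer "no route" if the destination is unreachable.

Router B

Routes whose prefix contains 33.185.81.69:
  32.0.0.0/7 (32.0.0.0 - 33.255.255.255) -> Router V
  33.184.0.0/13 (33.184.0.0 - 33.191.255.255) -> Router E
  33.185.0.0/17 (33.185.0.0 - 33.185.127.255) -> Router B
More-specific entries that do NOT match:
  33.185.81.96/27 (33.185.81.96 - 33.185.81.127) does not contain 33.185.81.69
  33.185.80.0/24 (33.185.80.0 - 33.185.80.255) does not contain 33.185.81.69
  33.185.82.0/23 (33.185.82.0 - 33.185.83.255) does not contain 33.185.81.69
  33.185.88.0/22 (33.185.88.0 - 33.185.91.255) does not contain 33.185.81.69
  33.185.16.0/20 (33.185.16.0 - 33.185.31.255) does not contain 33.185.81.69
Longest matching prefix is /17 -> next hop Router B.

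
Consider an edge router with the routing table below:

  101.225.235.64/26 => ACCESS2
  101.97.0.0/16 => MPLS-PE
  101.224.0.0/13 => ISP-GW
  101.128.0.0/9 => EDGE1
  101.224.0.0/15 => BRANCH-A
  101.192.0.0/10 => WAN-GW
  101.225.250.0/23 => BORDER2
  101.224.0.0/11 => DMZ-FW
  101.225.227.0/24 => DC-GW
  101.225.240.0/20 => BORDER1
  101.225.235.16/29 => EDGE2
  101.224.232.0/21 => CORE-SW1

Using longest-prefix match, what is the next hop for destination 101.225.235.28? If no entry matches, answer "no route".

Routes whose prefix contains 101.225.235.28:
  101.128.0.0/9 (101.128.0.0 - 101.255.255.255) -> EDGE1
  101.192.0.0/10 (101.192.0.0 - 101.255.255.255) -> WAN-GW
  101.224.0.0/11 (101.224.0.0 - 101.255.255.255) -> DMZ-FW
  101.224.0.0/13 (101.224.0.0 - 101.231.255.255) -> ISP-GW
  101.224.0.0/15 (101.224.0.0 - 101.225.255.255) -> BRANCH-A
More-specific entries that do NOT match:
  101.225.235.16/29 (101.225.235.16 - 101.225.235.23) does not contain 101.225.235.28
  101.225.235.64/26 (101.225.235.64 - 101.225.235.127) does not contain 101.225.235.28
  101.225.227.0/24 (101.225.227.0 - 101.225.227.255) does not contain 101.225.235.28
  101.225.250.0/23 (101.225.250.0 - 101.225.251.255) does not contain 101.225.235.28
  101.224.232.0/21 (101.224.232.0 - 101.224.239.255) does not contain 101.225.235.28
  101.225.240.0/20 (101.225.240.0 - 101.225.255.255) does not contain 101.225.235.28
  101.97.0.0/16 (101.97.0.0 - 101.97.255.255) does not contain 101.225.235.28
Longest matching prefix is /15 -> next hop BRANCH-A.

BRANCH-A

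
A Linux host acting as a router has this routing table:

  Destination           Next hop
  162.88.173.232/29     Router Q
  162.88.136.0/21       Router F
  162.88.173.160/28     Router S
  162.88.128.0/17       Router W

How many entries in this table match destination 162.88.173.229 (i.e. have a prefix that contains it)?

Prefixes containing 162.88.173.229:
  162.88.128.0/17 (162.88.128.0 - 162.88.255.255)
Total matching entries: 1.

1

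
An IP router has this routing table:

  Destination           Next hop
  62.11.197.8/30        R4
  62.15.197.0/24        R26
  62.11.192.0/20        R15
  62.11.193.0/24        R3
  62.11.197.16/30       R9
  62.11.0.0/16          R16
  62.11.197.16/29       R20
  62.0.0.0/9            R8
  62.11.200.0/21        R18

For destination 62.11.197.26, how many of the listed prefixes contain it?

Prefixes containing 62.11.197.26:
  62.0.0.0/9 (62.0.0.0 - 62.127.255.255)
  62.11.0.0/16 (62.11.0.0 - 62.11.255.255)
  62.11.192.0/20 (62.11.192.0 - 62.11.207.255)
Total matching entries: 3.

3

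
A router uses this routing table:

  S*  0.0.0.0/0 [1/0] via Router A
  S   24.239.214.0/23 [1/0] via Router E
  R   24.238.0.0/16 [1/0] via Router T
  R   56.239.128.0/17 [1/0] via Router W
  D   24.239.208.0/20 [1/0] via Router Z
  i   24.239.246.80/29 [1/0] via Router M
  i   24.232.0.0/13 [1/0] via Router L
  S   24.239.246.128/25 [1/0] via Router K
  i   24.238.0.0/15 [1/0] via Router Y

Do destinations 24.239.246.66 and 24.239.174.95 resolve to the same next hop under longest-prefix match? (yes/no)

24.239.246.66: longest match 24.238.0.0/15 -> Router Y
24.239.174.95: longest match 24.238.0.0/15 -> Router Y

yes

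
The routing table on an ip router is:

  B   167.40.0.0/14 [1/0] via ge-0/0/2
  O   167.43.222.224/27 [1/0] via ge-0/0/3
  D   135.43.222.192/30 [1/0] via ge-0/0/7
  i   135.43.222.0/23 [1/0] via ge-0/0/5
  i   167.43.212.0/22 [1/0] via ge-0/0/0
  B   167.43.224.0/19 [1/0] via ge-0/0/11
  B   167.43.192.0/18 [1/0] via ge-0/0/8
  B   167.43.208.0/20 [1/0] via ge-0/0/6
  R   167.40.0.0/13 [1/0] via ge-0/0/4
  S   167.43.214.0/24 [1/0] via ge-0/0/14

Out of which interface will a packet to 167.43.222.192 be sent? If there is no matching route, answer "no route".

ge-0/0/6

Routes whose prefix contains 167.43.222.192:
  167.40.0.0/13 (167.40.0.0 - 167.47.255.255) -> ge-0/0/4
  167.40.0.0/14 (167.40.0.0 - 167.43.255.255) -> ge-0/0/2
  167.43.192.0/18 (167.43.192.0 - 167.43.255.255) -> ge-0/0/8
  167.43.208.0/20 (167.43.208.0 - 167.43.223.255) -> ge-0/0/6
More-specific entries that do NOT match:
  135.43.222.192/30 (135.43.222.192 - 135.43.222.195) does not contain 167.43.222.192
  167.43.222.224/27 (167.43.222.224 - 167.43.222.255) does not contain 167.43.222.192
  167.43.214.0/24 (167.43.214.0 - 167.43.214.255) does not contain 167.43.222.192
  135.43.222.0/23 (135.43.222.0 - 135.43.223.255) does not contain 167.43.222.192
  167.43.212.0/22 (167.43.212.0 - 167.43.215.255) does not contain 167.43.222.192
Longest matching prefix is /20 -> interface ge-0/0/6.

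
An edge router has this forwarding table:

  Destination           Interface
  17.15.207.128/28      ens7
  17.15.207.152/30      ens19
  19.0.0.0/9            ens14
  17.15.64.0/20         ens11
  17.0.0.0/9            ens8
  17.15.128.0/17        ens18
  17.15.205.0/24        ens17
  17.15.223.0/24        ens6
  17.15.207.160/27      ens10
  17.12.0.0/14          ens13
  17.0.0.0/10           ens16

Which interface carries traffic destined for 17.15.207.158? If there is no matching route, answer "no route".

ens18

Routes whose prefix contains 17.15.207.158:
  17.0.0.0/9 (17.0.0.0 - 17.127.255.255) -> ens8
  17.0.0.0/10 (17.0.0.0 - 17.63.255.255) -> ens16
  17.12.0.0/14 (17.12.0.0 - 17.15.255.255) -> ens13
  17.15.128.0/17 (17.15.128.0 - 17.15.255.255) -> ens18
More-specific entries that do NOT match:
  17.15.207.152/30 (17.15.207.152 - 17.15.207.155) does not contain 17.15.207.158
  17.15.207.128/28 (17.15.207.128 - 17.15.207.143) does not contain 17.15.207.158
  17.15.207.160/27 (17.15.207.160 - 17.15.207.191) does not contain 17.15.207.158
  17.15.205.0/24 (17.15.205.0 - 17.15.205.255) does not contain 17.15.207.158
  17.15.223.0/24 (17.15.223.0 - 17.15.223.255) does not contain 17.15.207.158
  17.15.64.0/20 (17.15.64.0 - 17.15.79.255) does not contain 17.15.207.158
Longest matching prefix is /17 -> interface ens18.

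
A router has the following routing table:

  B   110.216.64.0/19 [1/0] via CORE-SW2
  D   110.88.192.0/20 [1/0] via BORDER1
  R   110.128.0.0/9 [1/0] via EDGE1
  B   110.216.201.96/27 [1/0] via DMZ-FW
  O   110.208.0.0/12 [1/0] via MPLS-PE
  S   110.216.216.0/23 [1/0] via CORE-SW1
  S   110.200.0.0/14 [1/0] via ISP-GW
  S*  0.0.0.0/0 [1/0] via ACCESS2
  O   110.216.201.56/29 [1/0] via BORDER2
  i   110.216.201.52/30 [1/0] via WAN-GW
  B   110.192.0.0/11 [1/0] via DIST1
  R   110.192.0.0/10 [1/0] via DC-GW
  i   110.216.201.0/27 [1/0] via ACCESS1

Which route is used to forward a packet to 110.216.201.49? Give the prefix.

110.208.0.0/12

Entries matching 110.216.201.49:
  0.0.0.0/0 (default, matches everything)
  110.128.0.0/9 (110.128.0.0 - 110.255.255.255)
  110.192.0.0/10 (110.192.0.0 - 110.255.255.255)
  110.192.0.0/11 (110.192.0.0 - 110.223.255.255)
  110.208.0.0/12 (110.208.0.0 - 110.223.255.255)
Most specific is 110.208.0.0/12.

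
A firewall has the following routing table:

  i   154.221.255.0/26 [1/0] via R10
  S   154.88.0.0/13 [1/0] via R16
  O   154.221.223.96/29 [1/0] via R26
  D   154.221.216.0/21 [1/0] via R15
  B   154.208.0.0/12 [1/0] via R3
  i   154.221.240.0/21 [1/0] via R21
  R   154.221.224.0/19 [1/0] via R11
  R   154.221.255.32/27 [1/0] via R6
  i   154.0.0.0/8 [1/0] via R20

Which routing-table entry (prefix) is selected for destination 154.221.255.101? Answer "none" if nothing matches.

154.221.224.0/19

Entries matching 154.221.255.101:
  154.0.0.0/8 (154.0.0.0 - 154.255.255.255)
  154.208.0.0/12 (154.208.0.0 - 154.223.255.255)
  154.221.224.0/19 (154.221.224.0 - 154.221.255.255)
Most specific is 154.221.224.0/19.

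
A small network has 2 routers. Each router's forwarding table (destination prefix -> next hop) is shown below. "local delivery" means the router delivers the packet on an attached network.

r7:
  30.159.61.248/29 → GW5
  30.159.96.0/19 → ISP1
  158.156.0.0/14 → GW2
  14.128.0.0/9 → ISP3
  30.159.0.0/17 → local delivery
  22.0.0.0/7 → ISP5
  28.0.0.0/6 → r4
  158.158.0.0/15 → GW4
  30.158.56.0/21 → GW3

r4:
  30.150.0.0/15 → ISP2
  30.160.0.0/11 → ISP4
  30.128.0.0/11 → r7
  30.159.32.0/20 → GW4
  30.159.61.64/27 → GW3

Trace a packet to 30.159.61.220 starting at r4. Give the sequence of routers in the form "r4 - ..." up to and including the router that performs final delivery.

r4 - r7

At r4: longest match for 30.159.61.220 is 30.128.0.0/11 -> r7
At r7: longest match for 30.159.61.220 is 30.159.0.0/17 -> local delivery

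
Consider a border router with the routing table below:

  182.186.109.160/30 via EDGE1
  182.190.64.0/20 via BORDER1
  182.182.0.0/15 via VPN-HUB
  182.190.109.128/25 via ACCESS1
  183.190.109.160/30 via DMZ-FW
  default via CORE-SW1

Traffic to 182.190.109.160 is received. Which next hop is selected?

ACCESS1

Routes whose prefix contains 182.190.109.160:
  0.0.0.0/0 (default, matches everything) -> CORE-SW1
  182.190.109.128/25 (182.190.109.128 - 182.190.109.255) -> ACCESS1
More-specific entries that do NOT match:
  182.186.109.160/30 (182.186.109.160 - 182.186.109.163) does not contain 182.190.109.160
  183.190.109.160/30 (183.190.109.160 - 183.190.109.163) does not contain 182.190.109.160
Longest matching prefix is /25 -> next hop ACCESS1.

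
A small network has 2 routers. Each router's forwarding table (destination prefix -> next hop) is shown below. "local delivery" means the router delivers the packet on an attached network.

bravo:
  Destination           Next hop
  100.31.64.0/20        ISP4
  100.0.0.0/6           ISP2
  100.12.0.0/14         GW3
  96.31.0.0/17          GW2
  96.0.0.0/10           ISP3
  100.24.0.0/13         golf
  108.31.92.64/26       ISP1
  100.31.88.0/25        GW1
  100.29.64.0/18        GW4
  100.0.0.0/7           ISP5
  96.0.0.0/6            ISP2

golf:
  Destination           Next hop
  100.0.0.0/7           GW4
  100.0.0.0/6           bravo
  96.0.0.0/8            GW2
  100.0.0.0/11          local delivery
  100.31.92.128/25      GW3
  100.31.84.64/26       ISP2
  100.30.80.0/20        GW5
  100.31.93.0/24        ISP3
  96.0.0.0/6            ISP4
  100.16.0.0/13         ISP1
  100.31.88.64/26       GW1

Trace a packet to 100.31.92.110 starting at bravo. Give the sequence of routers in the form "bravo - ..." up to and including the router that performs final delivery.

bravo - golf

At bravo: longest match for 100.31.92.110 is 100.24.0.0/13 -> golf
At golf: longest match for 100.31.92.110 is 100.0.0.0/11 -> local delivery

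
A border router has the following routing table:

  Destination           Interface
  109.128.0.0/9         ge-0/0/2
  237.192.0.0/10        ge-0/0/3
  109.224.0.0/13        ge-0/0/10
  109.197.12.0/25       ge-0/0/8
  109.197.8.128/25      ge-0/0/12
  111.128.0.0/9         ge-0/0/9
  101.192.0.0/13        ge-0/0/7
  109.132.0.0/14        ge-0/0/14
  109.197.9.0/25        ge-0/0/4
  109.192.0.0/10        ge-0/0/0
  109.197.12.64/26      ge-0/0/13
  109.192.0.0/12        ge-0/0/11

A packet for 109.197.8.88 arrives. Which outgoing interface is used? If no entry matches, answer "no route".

Routes whose prefix contains 109.197.8.88:
  109.128.0.0/9 (109.128.0.0 - 109.255.255.255) -> ge-0/0/2
  109.192.0.0/10 (109.192.0.0 - 109.255.255.255) -> ge-0/0/0
  109.192.0.0/12 (109.192.0.0 - 109.207.255.255) -> ge-0/0/11
More-specific entries that do NOT match:
  109.197.12.64/26 (109.197.12.64 - 109.197.12.127) does not contain 109.197.8.88
  109.197.12.0/25 (109.197.12.0 - 109.197.12.127) does not contain 109.197.8.88
  109.197.8.128/25 (109.197.8.128 - 109.197.8.255) does not contain 109.197.8.88
  109.197.9.0/25 (109.197.9.0 - 109.197.9.127) does not contain 109.197.8.88
  109.132.0.0/14 (109.132.0.0 - 109.135.255.255) does not contain 109.197.8.88
  109.224.0.0/13 (109.224.0.0 - 109.231.255.255) does not contain 109.197.8.88
  101.192.0.0/13 (101.192.0.0 - 101.199.255.255) does not contain 109.197.8.88
Longest matching prefix is /12 -> interface ge-0/0/11.

ge-0/0/11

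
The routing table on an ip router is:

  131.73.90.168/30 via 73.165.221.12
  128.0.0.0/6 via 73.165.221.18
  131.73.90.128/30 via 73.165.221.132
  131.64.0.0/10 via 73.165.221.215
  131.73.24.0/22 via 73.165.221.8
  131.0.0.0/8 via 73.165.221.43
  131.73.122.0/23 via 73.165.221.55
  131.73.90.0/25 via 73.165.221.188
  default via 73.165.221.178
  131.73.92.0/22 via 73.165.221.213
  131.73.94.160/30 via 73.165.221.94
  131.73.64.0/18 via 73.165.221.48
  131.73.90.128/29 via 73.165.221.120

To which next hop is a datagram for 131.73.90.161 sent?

Routes whose prefix contains 131.73.90.161:
  0.0.0.0/0 (default, matches everything) -> 73.165.221.178
  128.0.0.0/6 (128.0.0.0 - 131.255.255.255) -> 73.165.221.18
  131.0.0.0/8 (131.0.0.0 - 131.255.255.255) -> 73.165.221.43
  131.64.0.0/10 (131.64.0.0 - 131.127.255.255) -> 73.165.221.215
  131.73.64.0/18 (131.73.64.0 - 131.73.127.255) -> 73.165.221.48
More-specific entries that do NOT match:
  131.73.90.168/30 (131.73.90.168 - 131.73.90.171) does not contain 131.73.90.161
  131.73.90.128/30 (131.73.90.128 - 131.73.90.131) does not contain 131.73.90.161
  131.73.94.160/30 (131.73.94.160 - 131.73.94.163) does not contain 131.73.90.161
  131.73.90.128/29 (131.73.90.128 - 131.73.90.135) does not contain 131.73.90.161
  131.73.90.0/25 (131.73.90.0 - 131.73.90.127) does not contain 131.73.90.161
  131.73.122.0/23 (131.73.122.0 - 131.73.123.255) does not contain 131.73.90.161
  131.73.24.0/22 (131.73.24.0 - 131.73.27.255) does not contain 131.73.90.161
  131.73.92.0/22 (131.73.92.0 - 131.73.95.255) does not contain 131.73.90.161
Longest matching prefix is /18 -> next hop 73.165.221.48.

73.165.221.48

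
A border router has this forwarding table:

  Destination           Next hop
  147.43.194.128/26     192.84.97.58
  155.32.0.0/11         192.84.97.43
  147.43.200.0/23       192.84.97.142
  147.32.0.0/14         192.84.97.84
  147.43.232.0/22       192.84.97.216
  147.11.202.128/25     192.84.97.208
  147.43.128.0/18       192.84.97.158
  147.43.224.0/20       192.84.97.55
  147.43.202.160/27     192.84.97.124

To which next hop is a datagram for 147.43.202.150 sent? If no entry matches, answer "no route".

No entry's prefix contains 147.43.202.150; there is no default route.

no route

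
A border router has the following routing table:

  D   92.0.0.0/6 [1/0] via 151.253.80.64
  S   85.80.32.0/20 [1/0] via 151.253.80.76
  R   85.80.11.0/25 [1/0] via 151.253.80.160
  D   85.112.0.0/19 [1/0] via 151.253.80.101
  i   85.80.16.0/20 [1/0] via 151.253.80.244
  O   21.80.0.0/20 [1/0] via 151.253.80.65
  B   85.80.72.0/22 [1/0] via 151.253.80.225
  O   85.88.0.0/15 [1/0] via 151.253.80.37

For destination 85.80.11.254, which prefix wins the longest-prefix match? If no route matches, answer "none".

none

85.80.11.254 is outside every listed prefix and there is no default route.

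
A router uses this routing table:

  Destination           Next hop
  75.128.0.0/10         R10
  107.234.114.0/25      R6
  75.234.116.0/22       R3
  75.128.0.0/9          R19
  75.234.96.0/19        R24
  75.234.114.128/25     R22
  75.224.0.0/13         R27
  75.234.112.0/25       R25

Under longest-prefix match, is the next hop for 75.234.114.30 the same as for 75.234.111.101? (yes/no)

75.234.114.30: longest match 75.234.96.0/19 -> R24
75.234.111.101: longest match 75.234.96.0/19 -> R24

yes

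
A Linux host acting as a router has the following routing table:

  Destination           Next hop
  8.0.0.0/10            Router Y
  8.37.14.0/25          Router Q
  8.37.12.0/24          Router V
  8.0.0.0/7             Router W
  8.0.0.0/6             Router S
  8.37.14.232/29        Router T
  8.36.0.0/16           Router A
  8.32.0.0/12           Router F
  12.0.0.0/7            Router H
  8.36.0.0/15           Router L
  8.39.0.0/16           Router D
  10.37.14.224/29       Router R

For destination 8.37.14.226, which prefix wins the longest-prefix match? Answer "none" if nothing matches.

8.36.0.0/15

Entries matching 8.37.14.226:
  8.0.0.0/6 (8.0.0.0 - 11.255.255.255)
  8.0.0.0/7 (8.0.0.0 - 9.255.255.255)
  8.0.0.0/10 (8.0.0.0 - 8.63.255.255)
  8.32.0.0/12 (8.32.0.0 - 8.47.255.255)
  8.36.0.0/15 (8.36.0.0 - 8.37.255.255)
Most specific is 8.36.0.0/15.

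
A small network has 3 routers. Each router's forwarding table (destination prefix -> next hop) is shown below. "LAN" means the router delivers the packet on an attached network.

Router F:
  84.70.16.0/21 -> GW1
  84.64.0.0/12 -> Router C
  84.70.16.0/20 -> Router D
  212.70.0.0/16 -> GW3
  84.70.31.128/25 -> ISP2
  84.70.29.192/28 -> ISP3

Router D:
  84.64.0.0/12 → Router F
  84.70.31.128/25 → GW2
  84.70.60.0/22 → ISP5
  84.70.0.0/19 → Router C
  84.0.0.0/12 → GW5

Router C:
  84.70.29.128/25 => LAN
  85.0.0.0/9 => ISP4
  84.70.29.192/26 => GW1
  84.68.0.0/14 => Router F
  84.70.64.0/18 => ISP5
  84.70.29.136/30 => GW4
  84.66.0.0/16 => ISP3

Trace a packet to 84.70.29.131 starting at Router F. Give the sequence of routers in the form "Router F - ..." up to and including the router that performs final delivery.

Router F - Router D - Router C

At Router F: longest match for 84.70.29.131 is 84.70.16.0/20 -> Router D
At Router D: longest match for 84.70.29.131 is 84.70.0.0/19 -> Router C
At Router C: longest match for 84.70.29.131 is 84.70.29.128/25 -> LAN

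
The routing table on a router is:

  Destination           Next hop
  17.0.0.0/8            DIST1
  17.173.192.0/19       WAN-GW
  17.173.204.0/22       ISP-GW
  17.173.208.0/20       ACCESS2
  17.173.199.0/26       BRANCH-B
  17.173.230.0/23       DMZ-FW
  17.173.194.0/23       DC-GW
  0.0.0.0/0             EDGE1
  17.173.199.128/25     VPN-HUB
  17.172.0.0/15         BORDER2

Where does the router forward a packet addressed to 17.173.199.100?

Routes whose prefix contains 17.173.199.100:
  0.0.0.0/0 (default, matches everything) -> EDGE1
  17.0.0.0/8 (17.0.0.0 - 17.255.255.255) -> DIST1
  17.172.0.0/15 (17.172.0.0 - 17.173.255.255) -> BORDER2
  17.173.192.0/19 (17.173.192.0 - 17.173.223.255) -> WAN-GW
More-specific entries that do NOT match:
  17.173.199.0/26 (17.173.199.0 - 17.173.199.63) does not contain 17.173.199.100
  17.173.199.128/25 (17.173.199.128 - 17.173.199.255) does not contain 17.173.199.100
  17.173.230.0/23 (17.173.230.0 - 17.173.231.255) does not contain 17.173.199.100
  17.173.194.0/23 (17.173.194.0 - 17.173.195.255) does not contain 17.173.199.100
  17.173.204.0/22 (17.173.204.0 - 17.173.207.255) does not contain 17.173.199.100
  17.173.208.0/20 (17.173.208.0 - 17.173.223.255) does not contain 17.173.199.100
Longest matching prefix is /19 -> next hop WAN-GW.

WAN-GW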